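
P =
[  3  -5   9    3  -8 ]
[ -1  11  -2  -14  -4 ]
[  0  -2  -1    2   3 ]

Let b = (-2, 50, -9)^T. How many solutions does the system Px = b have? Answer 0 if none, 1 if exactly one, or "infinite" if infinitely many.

Row reduce the augmented matrix [P | b].
R2 ← R2 + (1/3)·R1: [0, 28/3, 1, -13, -20/3, 148/3]
R3 ← R3 + (3/14)·R2: [0, 0, -11/14, -11/14, 11/7, 11/7]
The echelon form has 3 nonzero rows, and every pivot lies in the first 5 columns, so rank(P) = rank([P|b]) = 3.
The system is consistent.
rank = 3 < 5 unknowns, so there are infinitely many solutions.

infinite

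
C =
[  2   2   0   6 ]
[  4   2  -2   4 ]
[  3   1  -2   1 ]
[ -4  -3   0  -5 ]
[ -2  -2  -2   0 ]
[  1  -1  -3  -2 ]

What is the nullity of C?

Row reduce to echelon form.
R2 ← R2 − (2)·R1: [0, -2, -2, -8]
R3 ← R3 − (3/2)·R1: [0, -2, -2, -8]
R4 ← R4 + (2)·R1: [0, 1, 0, 7]
R5 ← R5 + R1: [0, 0, -2, 6]
R6 ← R6 − (1/2)·R1: [0, -2, -3, -5]
R3 ← R3 − R2: [0, 0, 0, 0]
R4 ← R4 + (1/2)·R2: [0, 0, -1, 3]
R6 ← R6 − R2: [0, 0, -1, 3]
Swap R3 ↔ R4
R5 ← R5 − (2)·R3: [0, 0, 0, 0]
R6 ← R6 − R3: [0, 0, 0, 0]
3 nonzero rows, so rank(C) = 3.
C has 4 columns; by rank–nullity, nullity = 4 − 3 = 1.

1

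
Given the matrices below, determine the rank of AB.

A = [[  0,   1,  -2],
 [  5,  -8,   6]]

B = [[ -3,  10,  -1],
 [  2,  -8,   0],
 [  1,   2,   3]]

2

First compute AB:
[[  0, -12,  -6],
 [-25, 126,  13]]
Now row reduce the product.
Swap R1 ↔ R2
2 nonzero rows, so rank(AB) = 2.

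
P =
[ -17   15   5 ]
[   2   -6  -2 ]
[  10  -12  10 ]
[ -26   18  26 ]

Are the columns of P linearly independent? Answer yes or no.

Row reduce P to echelon form.
R2 ← R2 + (2/17)·R1: [0, -72/17, -24/17]
R3 ← R3 + (10/17)·R1: [0, -54/17, 220/17]
R4 ← R4 − (26/17)·R1: [0, -84/17, 312/17]
R3 ← R3 − (3/4)·R2: [0, 0, 14]
R4 ← R4 − (7/6)·R2: [0, 0, 20]
R4 ← R4 − (10/7)·R3: [0, 0, 0]
3 pivots among 3 columns.
Every column is a pivot column, so the columns are linearly independent.

yes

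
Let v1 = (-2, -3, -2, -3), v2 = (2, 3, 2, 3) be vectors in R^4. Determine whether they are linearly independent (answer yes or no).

no

Form the matrix with these vectors as rows and row reduce.
R2 ← R2 + R1: [0, 0, 0, 0]
1 nonzero row, so the 2 vectors span a space of dimension 1.
Since 1 < 2, the vectors are linearly dependent.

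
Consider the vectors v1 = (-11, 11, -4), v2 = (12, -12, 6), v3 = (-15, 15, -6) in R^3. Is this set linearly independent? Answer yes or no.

Form the matrix with these vectors as rows and row reduce.
R2 ← R2 + (12/11)·R1: [0, 0, 18/11]
R3 ← R3 − (15/11)·R1: [0, 0, -6/11]
R3 ← R3 + (1/3)·R2: [0, 0, 0]
2 nonzero rows, so the 3 vectors span a space of dimension 2.
Since 2 < 3, the vectors are linearly dependent.

no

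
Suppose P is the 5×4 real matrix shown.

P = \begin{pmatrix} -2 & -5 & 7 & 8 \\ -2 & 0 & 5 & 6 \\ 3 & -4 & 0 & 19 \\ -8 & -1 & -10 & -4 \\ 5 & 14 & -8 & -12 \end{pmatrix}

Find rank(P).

Row reduce to echelon form.
R2 ← R2 − R1: [0, 5, -2, -2]
R3 ← R3 + (3/2)·R1: [0, -23/2, 21/2, 31]
R4 ← R4 − (4)·R1: [0, 19, -38, -36]
R5 ← R5 + (5/2)·R1: [0, 3/2, 19/2, 8]
R3 ← R3 + (23/10)·R2: [0, 0, 59/10, 132/5]
R4 ← R4 − (19/5)·R2: [0, 0, -152/5, -142/5]
R5 ← R5 − (3/10)·R2: [0, 0, 101/10, 43/5]
R4 ← R4 + (304/59)·R3: [0, 0, 0, 6350/59]
R5 ← R5 − (101/59)·R3: [0, 0, 0, -2159/59]
R5 ← R5 + (17/50)·R4: [0, 0, 0, 0]
Echelon form has 4 nonzero rows, so rank(P) = 4.

4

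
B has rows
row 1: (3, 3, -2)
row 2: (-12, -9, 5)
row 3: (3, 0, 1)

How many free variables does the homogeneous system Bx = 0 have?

1

Row reduce to echelon form.
R2 ← R2 + (4)·R1: [0, 3, -3]
R3 ← R3 − R1: [0, -3, 3]
R3 ← R3 + R2: [0, 0, 0]
2 nonzero rows, so rank(B) = 2.
B has 3 columns; by rank–nullity, nullity = 3 − 2 = 1.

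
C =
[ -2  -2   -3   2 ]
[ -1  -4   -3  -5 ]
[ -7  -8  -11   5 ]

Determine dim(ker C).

Row reduce to echelon form.
R2 ← R2 − (1/2)·R1: [0, -3, -3/2, -6]
R3 ← R3 − (7/2)·R1: [0, -1, -1/2, -2]
R3 ← R3 − (1/3)·R2: [0, 0, 0, 0]
2 nonzero rows, so rank(C) = 2.
C has 4 columns; by rank–nullity, nullity = 4 − 2 = 2.

2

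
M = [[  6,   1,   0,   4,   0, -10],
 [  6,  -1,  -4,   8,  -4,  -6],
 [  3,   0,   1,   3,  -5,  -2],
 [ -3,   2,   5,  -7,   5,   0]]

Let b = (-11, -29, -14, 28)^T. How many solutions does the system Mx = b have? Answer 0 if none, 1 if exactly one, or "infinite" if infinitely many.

Row reduce the augmented matrix [M | b].
R2 ← R2 − R1: [0, -2, -4, 4, -4, 4, -18]
R3 ← R3 − (1/2)·R1: [0, -1/2, 1, 1, -5, 3, -17/2]
R4 ← R4 + (1/2)·R1: [0, 5/2, 5, -5, 5, -5, 45/2]
R3 ← R3 − (1/4)·R2: [0, 0, 2, 0, -4, 2, -4]
R4 ← R4 + (5/4)·R2: [0, 0, 0, 0, 0, 0, 0]
The echelon form has 3 nonzero rows, and every pivot lies in the first 6 columns, so rank(M) = rank([M|b]) = 3.
The system is consistent.
rank = 3 < 6 unknowns, so there are infinitely many solutions.

infinite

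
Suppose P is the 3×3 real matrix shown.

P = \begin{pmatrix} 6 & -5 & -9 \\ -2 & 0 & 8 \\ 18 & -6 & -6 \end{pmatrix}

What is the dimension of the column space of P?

3

Row reduce to echelon form.
R2 ← R2 + (1/3)·R1: [0, -5/3, 5]
R3 ← R3 − (3)·R1: [0, 9, 21]
R3 ← R3 + (27/5)·R2: [0, 0, 48]
Echelon form has 3 nonzero rows, so rank(P) = 3.
The column space has dimension equal to the rank: 3.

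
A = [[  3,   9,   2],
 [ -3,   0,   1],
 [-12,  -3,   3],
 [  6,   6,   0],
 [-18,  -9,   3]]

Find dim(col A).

Row reduce to echelon form.
R2 ← R2 + R1: [0, 9, 3]
R3 ← R3 + (4)·R1: [0, 33, 11]
R4 ← R4 − (2)·R1: [0, -12, -4]
R5 ← R5 + (6)·R1: [0, 45, 15]
R3 ← R3 − (11/3)·R2: [0, 0, 0]
R4 ← R4 + (4/3)·R2: [0, 0, 0]
R5 ← R5 − (5)·R2: [0, 0, 0]
Echelon form has 2 nonzero rows, so rank(A) = 2.
The column space has dimension equal to the rank: 2.

2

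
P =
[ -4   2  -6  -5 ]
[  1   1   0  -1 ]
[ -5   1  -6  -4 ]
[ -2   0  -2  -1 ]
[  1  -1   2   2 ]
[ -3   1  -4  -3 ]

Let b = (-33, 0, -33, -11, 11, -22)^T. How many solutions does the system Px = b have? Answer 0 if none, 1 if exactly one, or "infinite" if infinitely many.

Row reduce the augmented matrix [P | b].
R2 ← R2 + (1/4)·R1: [0, 3/2, -3/2, -9/4, -33/4]
R3 ← R3 − (5/4)·R1: [0, -3/2, 3/2, 9/4, 33/4]
R4 ← R4 − (1/2)·R1: [0, -1, 1, 3/2, 11/2]
R5 ← R5 + (1/4)·R1: [0, -1/2, 1/2, 3/4, 11/4]
R6 ← R6 − (3/4)·R1: [0, -1/2, 1/2, 3/4, 11/4]
R3 ← R3 + R2: [0, 0, 0, 0, 0]
R4 ← R4 + (2/3)·R2: [0, 0, 0, 0, 0]
R5 ← R5 + (1/3)·R2: [0, 0, 0, 0, 0]
R6 ← R6 + (1/3)·R2: [0, 0, 0, 0, 0]
The echelon form has 2 nonzero rows, and every pivot lies in the first 4 columns, so rank(P) = rank([P|b]) = 2.
The system is consistent.
rank = 2 < 4 unknowns, so there are infinitely many solutions.

infinite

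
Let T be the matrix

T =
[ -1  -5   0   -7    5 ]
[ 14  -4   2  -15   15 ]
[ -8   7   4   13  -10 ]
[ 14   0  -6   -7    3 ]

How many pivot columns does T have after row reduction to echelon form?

Row reduce to echelon form.
R2 ← R2 + (14)·R1: [0, -74, 2, -113, 85]
R3 ← R3 − (8)·R1: [0, 47, 4, 69, -50]
R4 ← R4 + (14)·R1: [0, -70, -6, -105, 73]
R3 ← R3 + (47/74)·R2: [0, 0, 195/37, -205/74, 295/74]
R4 ← R4 − (35/37)·R2: [0, 0, -292/37, 70/37, -274/37]
R4 ← R4 + (292/195)·R3: [0, 0, 0, -88/39, -56/39]
Echelon form has 4 nonzero rows, so rank(T) = 4.
Each nonzero row contributes one pivot column: 4 pivot columns.

4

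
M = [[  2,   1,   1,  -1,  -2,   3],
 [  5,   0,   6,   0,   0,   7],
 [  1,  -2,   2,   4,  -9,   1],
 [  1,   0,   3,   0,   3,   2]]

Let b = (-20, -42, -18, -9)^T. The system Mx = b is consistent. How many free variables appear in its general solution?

Row reduce the augmented matrix [M | b].
R2 ← R2 − (5/2)·R1: [0, -5/2, 7/2, 5/2, 5, -1/2, 8]
R3 ← R3 − (1/2)·R1: [0, -5/2, 3/2, 9/2, -8, -1/2, -8]
R4 ← R4 − (1/2)·R1: [0, -1/2, 5/2, 1/2, 4, 1/2, 1]
R3 ← R3 − R2: [0, 0, -2, 2, -13, 0, -16]
R4 ← R4 − (1/5)·R2: [0, 0, 9/5, 0, 3, 3/5, -3/5]
R4 ← R4 + (9/10)·R3: [0, 0, 0, 9/5, -87/10, 3/5, -15]
The echelon form has 4 nonzero rows, and every pivot lies in the first 6 columns, so rank(M) = rank([M|b]) = 4.
The system is consistent.
Free variables = (unknowns) − (rank) = 6 − 4 = 2.

2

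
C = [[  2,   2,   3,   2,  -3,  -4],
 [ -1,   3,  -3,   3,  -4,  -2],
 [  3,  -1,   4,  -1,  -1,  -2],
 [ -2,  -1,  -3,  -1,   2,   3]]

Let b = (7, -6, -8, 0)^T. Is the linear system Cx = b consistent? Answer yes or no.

Row reduce the augmented matrix [C | b].
R2 ← R2 + (1/2)·R1: [0, 4, -3/2, 4, -11/2, -4, -5/2]
R3 ← R3 − (3/2)·R1: [0, -4, -1/2, -4, 7/2, 4, -37/2]
R4 ← R4 + R1: [0, 1, 0, 1, -1, -1, 7]
R3 ← R3 + R2: [0, 0, -2, 0, -2, 0, -21]
R4 ← R4 − (1/4)·R2: [0, 0, 3/8, 0, 3/8, 0, 61/8]
R4 ← R4 + (3/16)·R3: [0, 0, 0, 0, 0, 0, 59/16]
The echelon form has 4 nonzero rows; the last pivot sits in the augmented column, so rank(C) = 3 but rank([C|b]) = 4.
Since the ranks differ, the system is inconsistent.

no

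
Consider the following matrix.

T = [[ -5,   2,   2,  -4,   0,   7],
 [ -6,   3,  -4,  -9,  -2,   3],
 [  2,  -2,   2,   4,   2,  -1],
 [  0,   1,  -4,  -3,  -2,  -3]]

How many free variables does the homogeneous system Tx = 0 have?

3

Row reduce to echelon form.
R2 ← R2 − (6/5)·R1: [0, 3/5, -32/5, -21/5, -2, -27/5]
R3 ← R3 + (2/5)·R1: [0, -6/5, 14/5, 12/5, 2, 9/5]
R3 ← R3 + (2)·R2: [0, 0, -10, -6, -2, -9]
R4 ← R4 − (5/3)·R2: [0, 0, 20/3, 4, 4/3, 6]
R4 ← R4 + (2/3)·R3: [0, 0, 0, 0, 0, 0]
3 nonzero rows, so rank(T) = 3.
T has 6 columns; by rank–nullity, nullity = 6 − 3 = 3.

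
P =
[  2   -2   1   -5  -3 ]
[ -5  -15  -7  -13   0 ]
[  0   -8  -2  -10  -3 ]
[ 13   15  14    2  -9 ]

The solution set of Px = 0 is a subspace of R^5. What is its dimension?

Row reduce to echelon form.
R2 ← R2 + (5/2)·R1: [0, -20, -9/2, -51/2, -15/2]
R4 ← R4 − (13/2)·R1: [0, 28, 15/2, 69/2, 21/2]
R3 ← R3 − (2/5)·R2: [0, 0, -1/5, 1/5, 0]
R4 ← R4 + (7/5)·R2: [0, 0, 6/5, -6/5, 0]
R4 ← R4 + (6)·R3: [0, 0, 0, 0, 0]
3 nonzero rows, so rank(P) = 3.
P has 5 columns; by rank–nullity, nullity = 5 − 3 = 2.

2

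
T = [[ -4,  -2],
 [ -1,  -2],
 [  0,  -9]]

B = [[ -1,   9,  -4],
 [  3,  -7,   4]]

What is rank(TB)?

First compute TB:
[[ -2, -22,   8],
 [ -5,   5,  -4],
 [-27,  63, -36]]
Now row reduce the product.
R2 ← R2 − (5/2)·R1: [0, 60, -24]
R3 ← R3 − (27/2)·R1: [0, 360, -144]
R3 ← R3 − (6)·R2: [0, 0, 0]
2 nonzero rows, so rank(TB) = 2.

2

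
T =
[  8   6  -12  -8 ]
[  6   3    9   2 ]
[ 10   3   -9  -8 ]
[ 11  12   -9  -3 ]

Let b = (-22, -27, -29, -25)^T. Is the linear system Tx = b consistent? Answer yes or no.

yes

Row reduce the augmented matrix [T | b].
R2 ← R2 − (3/4)·R1: [0, -3/2, 18, 8, -21/2]
R3 ← R3 − (5/4)·R1: [0, -9/2, 6, 2, -3/2]
R4 ← R4 − (11/8)·R1: [0, 15/4, 15/2, 8, 21/4]
R3 ← R3 − (3)·R2: [0, 0, -48, -22, 30]
R4 ← R4 + (5/2)·R2: [0, 0, 105/2, 28, -21]
R4 ← R4 + (35/32)·R3: [0, 0, 0, 63/16, 189/16]
The echelon form has 4 nonzero rows, and every pivot lies in the first 4 columns, so rank(T) = rank([T|b]) = 4.
The system is consistent.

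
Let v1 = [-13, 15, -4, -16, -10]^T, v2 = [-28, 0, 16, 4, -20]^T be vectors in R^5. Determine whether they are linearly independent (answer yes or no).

yes

Form the matrix with these vectors as rows and row reduce.
R2 ← R2 − (28/13)·R1: [0, -420/13, 320/13, 500/13, 20/13]
2 nonzero rows, so the 2 vectors span a space of dimension 2.
Since 2 = 2, the vectors are linearly independent.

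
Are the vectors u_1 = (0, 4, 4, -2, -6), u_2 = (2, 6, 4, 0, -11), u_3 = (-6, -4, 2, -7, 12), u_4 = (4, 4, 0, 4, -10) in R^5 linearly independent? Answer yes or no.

Form the matrix with these vectors as rows and row reduce.
Swap R1 ↔ R2
R3 ← R3 + (3)·R1: [0, 14, 14, -7, -21]
R4 ← R4 − (2)·R1: [0, -8, -8, 4, 12]
R3 ← R3 − (7/2)·R2: [0, 0, 0, 0, 0]
R4 ← R4 + (2)·R2: [0, 0, 0, 0, 0]
2 nonzero rows, so the 4 vectors span a space of dimension 2.
Since 2 < 4, the vectors are linearly dependent.

no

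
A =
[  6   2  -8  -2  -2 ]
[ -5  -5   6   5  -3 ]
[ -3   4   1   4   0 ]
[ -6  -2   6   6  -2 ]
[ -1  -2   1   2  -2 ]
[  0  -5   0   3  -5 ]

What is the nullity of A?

2

Row reduce to echelon form.
R2 ← R2 + (5/6)·R1: [0, -10/3, -2/3, 10/3, -14/3]
R3 ← R3 + (1/2)·R1: [0, 5, -3, 3, -1]
R4 ← R4 + R1: [0, 0, -2, 4, -4]
R5 ← R5 + (1/6)·R1: [0, -5/3, -1/3, 5/3, -7/3]
R3 ← R3 + (3/2)·R2: [0, 0, -4, 8, -8]
R5 ← R5 − (1/2)·R2: [0, 0, 0, 0, 0]
R6 ← R6 − (3/2)·R2: [0, 0, 1, -2, 2]
R4 ← R4 − (1/2)·R3: [0, 0, 0, 0, 0]
R6 ← R6 + (1/4)·R3: [0, 0, 0, 0, 0]
3 nonzero rows, so rank(A) = 3.
A has 5 columns; by rank–nullity, nullity = 5 − 3 = 2.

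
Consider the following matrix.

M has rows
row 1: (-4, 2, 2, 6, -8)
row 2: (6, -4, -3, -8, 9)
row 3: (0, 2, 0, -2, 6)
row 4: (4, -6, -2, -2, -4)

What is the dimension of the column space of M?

2

Row reduce to echelon form.
R2 ← R2 + (3/2)·R1: [0, -1, 0, 1, -3]
R4 ← R4 + R1: [0, -4, 0, 4, -12]
R3 ← R3 + (2)·R2: [0, 0, 0, 0, 0]
R4 ← R4 − (4)·R2: [0, 0, 0, 0, 0]
Echelon form has 2 nonzero rows, so rank(M) = 2.
The column space has dimension equal to the rank: 2.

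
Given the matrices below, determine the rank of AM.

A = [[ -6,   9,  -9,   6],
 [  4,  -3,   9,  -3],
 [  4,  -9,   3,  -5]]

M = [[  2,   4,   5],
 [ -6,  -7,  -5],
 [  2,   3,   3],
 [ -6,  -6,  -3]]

First compute AM:
[[-120, -150, -120],
 [ 62,  82,  71],
 [ 98, 118,  89]]
Now row reduce the product.
R2 ← R2 + (31/60)·R1: [0, 9/2, 9]
R3 ← R3 + (49/60)·R1: [0, -9/2, -9]
R3 ← R3 + R2: [0, 0, 0]
2 nonzero rows, so rank(AM) = 2.

2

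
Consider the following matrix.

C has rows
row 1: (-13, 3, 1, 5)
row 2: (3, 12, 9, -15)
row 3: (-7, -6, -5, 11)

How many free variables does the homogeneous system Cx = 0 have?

Row reduce to echelon form.
R2 ← R2 + (3/13)·R1: [0, 165/13, 120/13, -180/13]
R3 ← R3 − (7/13)·R1: [0, -99/13, -72/13, 108/13]
R3 ← R3 + (3/5)·R2: [0, 0, 0, 0]
2 nonzero rows, so rank(C) = 2.
C has 4 columns; by rank–nullity, nullity = 4 − 2 = 2.

2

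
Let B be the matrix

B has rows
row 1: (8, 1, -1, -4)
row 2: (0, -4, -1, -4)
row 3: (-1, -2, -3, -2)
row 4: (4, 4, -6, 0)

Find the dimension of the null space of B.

1

Row reduce to echelon form.
R3 ← R3 + (1/8)·R1: [0, -15/8, -25/8, -5/2]
R4 ← R4 − (1/2)·R1: [0, 7/2, -11/2, 2]
R3 ← R3 − (15/32)·R2: [0, 0, -85/32, -5/8]
R4 ← R4 + (7/8)·R2: [0, 0, -51/8, -3/2]
R4 ← R4 − (12/5)·R3: [0, 0, 0, 0]
3 nonzero rows, so rank(B) = 3.
B has 4 columns; by rank–nullity, nullity = 4 − 3 = 1.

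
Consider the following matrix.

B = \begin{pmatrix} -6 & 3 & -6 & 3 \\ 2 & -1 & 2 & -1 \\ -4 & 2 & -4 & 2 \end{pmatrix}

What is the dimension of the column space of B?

Row reduce to echelon form.
R2 ← R2 + (1/3)·R1: [0, 0, 0, 0]
R3 ← R3 − (2/3)·R1: [0, 0, 0, 0]
Echelon form has 1 nonzero row, so rank(B) = 1.
The column space has dimension equal to the rank: 1.

1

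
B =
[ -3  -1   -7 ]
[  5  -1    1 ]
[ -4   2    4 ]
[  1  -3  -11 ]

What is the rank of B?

2

Row reduce to echelon form.
R2 ← R2 + (5/3)·R1: [0, -8/3, -32/3]
R3 ← R3 − (4/3)·R1: [0, 10/3, 40/3]
R4 ← R4 + (1/3)·R1: [0, -10/3, -40/3]
R3 ← R3 + (5/4)·R2: [0, 0, 0]
R4 ← R4 − (5/4)·R2: [0, 0, 0]
Echelon form has 2 nonzero rows, so rank(B) = 2.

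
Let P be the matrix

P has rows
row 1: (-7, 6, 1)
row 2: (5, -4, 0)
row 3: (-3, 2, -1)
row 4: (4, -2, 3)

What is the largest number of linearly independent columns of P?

2

Row reduce to echelon form.
R2 ← R2 + (5/7)·R1: [0, 2/7, 5/7]
R3 ← R3 − (3/7)·R1: [0, -4/7, -10/7]
R4 ← R4 + (4/7)·R1: [0, 10/7, 25/7]
R3 ← R3 + (2)·R2: [0, 0, 0]
R4 ← R4 − (5)·R2: [0, 0, 0]
Echelon form has 2 nonzero rows, so rank(P) = 2.
The rank gives the maximum number of linearly independent columns: 2.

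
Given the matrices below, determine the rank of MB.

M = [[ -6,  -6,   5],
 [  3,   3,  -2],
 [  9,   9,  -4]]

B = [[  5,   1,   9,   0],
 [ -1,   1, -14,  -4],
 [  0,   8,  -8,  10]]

2

First compute MB:
[[-24,  28, -10,  74],
 [ 12, -10,   1, -32],
 [ 36, -14, -13, -76]]
Now row reduce the product.
R2 ← R2 + (1/2)·R1: [0, 4, -4, 5]
R3 ← R3 + (3/2)·R1: [0, 28, -28, 35]
R3 ← R3 − (7)·R2: [0, 0, 0, 0]
2 nonzero rows, so rank(MB) = 2.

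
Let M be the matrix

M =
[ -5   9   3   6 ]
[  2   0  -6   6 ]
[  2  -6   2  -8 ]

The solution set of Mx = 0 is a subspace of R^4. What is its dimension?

Row reduce to echelon form.
R2 ← R2 + (2/5)·R1: [0, 18/5, -24/5, 42/5]
R3 ← R3 + (2/5)·R1: [0, -12/5, 16/5, -28/5]
R3 ← R3 + (2/3)·R2: [0, 0, 0, 0]
2 nonzero rows, so rank(M) = 2.
M has 4 columns; by rank–nullity, nullity = 4 − 2 = 2.

2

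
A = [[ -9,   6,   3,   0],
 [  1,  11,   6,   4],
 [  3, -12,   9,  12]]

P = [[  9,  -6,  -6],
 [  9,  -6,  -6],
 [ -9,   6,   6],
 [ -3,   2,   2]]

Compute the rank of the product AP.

1

First compute AP:
[[-54,  36,  36],
 [ 42, -28, -28],
 [-198, 132, 132]]
Now row reduce the product.
R2 ← R2 + (7/9)·R1: [0, 0, 0]
R3 ← R3 − (11/3)·R1: [0, 0, 0]
1 nonzero row, so rank(AP) = 1.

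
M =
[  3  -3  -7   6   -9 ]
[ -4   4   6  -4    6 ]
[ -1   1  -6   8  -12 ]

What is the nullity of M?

Row reduce to echelon form.
R2 ← R2 + (4/3)·R1: [0, 0, -10/3, 4, -6]
R3 ← R3 + (1/3)·R1: [0, 0, -25/3, 10, -15]
R3 ← R3 − (5/2)·R2: [0, 0, 0, 0, 0]
2 nonzero rows, so rank(M) = 2.
M has 5 columns; by rank–nullity, nullity = 5 − 2 = 3.

3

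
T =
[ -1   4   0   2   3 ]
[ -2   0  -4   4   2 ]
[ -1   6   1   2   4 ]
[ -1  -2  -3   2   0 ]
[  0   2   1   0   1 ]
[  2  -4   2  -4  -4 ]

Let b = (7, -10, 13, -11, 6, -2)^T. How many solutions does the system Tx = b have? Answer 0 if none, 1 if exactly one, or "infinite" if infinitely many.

infinite

Row reduce the augmented matrix [T | b].
R2 ← R2 − (2)·R1: [0, -8, -4, 0, -4, -24]
R3 ← R3 − R1: [0, 2, 1, 0, 1, 6]
R4 ← R4 − R1: [0, -6, -3, 0, -3, -18]
R6 ← R6 + (2)·R1: [0, 4, 2, 0, 2, 12]
R3 ← R3 + (1/4)·R2: [0, 0, 0, 0, 0, 0]
R4 ← R4 − (3/4)·R2: [0, 0, 0, 0, 0, 0]
R5 ← R5 + (1/4)·R2: [0, 0, 0, 0, 0, 0]
R6 ← R6 + (1/2)·R2: [0, 0, 0, 0, 0, 0]
The echelon form has 2 nonzero rows, and every pivot lies in the first 5 columns, so rank(T) = rank([T|b]) = 2.
The system is consistent.
rank = 2 < 5 unknowns, so there are infinitely many solutions.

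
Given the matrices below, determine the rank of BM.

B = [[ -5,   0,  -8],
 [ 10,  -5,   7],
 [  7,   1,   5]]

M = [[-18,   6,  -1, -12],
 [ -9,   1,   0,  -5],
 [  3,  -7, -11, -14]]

First compute BM:
[[ 66,  26,  93, 172],
 [-114,   6, -87, -193],
 [-120,   8, -62, -159]]
Now row reduce the product.
R2 ← R2 + (19/11)·R1: [0, 560/11, 810/11, 1145/11]
R3 ← R3 + (20/11)·R1: [0, 608/11, 1178/11, 1691/11]
R3 ← R3 − (38/35)·R2: [0, 0, 190/7, 285/7]
3 nonzero rows, so rank(BM) = 3.

3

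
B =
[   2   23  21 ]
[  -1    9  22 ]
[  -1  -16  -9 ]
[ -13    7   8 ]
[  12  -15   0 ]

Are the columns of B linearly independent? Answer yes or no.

Row reduce B to echelon form.
R2 ← R2 + (1/2)·R1: [0, 41/2, 65/2]
R3 ← R3 + (1/2)·R1: [0, -9/2, 3/2]
R4 ← R4 + (13/2)·R1: [0, 313/2, 289/2]
R5 ← R5 − (6)·R1: [0, -153, -126]
R3 ← R3 + (9/41)·R2: [0, 0, 354/41]
R4 ← R4 − (313/41)·R2: [0, 0, -4248/41]
R5 ← R5 + (306/41)·R2: [0, 0, 4779/41]
R4 ← R4 + (12)·R3: [0, 0, 0]
R5 ← R5 − (27/2)·R3: [0, 0, 0]
3 pivots among 3 columns.
Every column is a pivot column, so the columns are linearly independent.

yes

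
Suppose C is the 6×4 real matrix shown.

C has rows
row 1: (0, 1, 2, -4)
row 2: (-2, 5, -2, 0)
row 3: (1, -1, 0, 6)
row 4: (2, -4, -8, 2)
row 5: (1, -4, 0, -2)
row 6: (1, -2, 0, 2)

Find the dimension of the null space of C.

0

Row reduce to echelon form.
Swap R1 ↔ R2
R3 ← R3 + (1/2)·R1: [0, 3/2, -1, 6]
R4 ← R4 + R1: [0, 1, -10, 2]
R5 ← R5 + (1/2)·R1: [0, -3/2, -1, -2]
R6 ← R6 + (1/2)·R1: [0, 1/2, -1, 2]
R3 ← R3 − (3/2)·R2: [0, 0, -4, 12]
R4 ← R4 − R2: [0, 0, -12, 6]
R5 ← R5 + (3/2)·R2: [0, 0, 2, -8]
R6 ← R6 − (1/2)·R2: [0, 0, -2, 4]
R4 ← R4 − (3)·R3: [0, 0, 0, -30]
R5 ← R5 + (1/2)·R3: [0, 0, 0, -2]
R6 ← R6 − (1/2)·R3: [0, 0, 0, -2]
R5 ← R5 − (1/15)·R4: [0, 0, 0, 0]
R6 ← R6 − (1/15)·R4: [0, 0, 0, 0]
4 nonzero rows, so rank(C) = 4.
C has 4 columns; by rank–nullity, nullity = 4 − 4 = 0.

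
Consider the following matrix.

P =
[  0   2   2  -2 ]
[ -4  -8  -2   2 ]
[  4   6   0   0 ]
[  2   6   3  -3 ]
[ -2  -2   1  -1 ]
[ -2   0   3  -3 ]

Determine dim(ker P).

Row reduce to echelon form.
Swap R1 ↔ R2
R3 ← R3 + R1: [0, -2, -2, 2]
R4 ← R4 + (1/2)·R1: [0, 2, 2, -2]
R5 ← R5 − (1/2)·R1: [0, 2, 2, -2]
R6 ← R6 − (1/2)·R1: [0, 4, 4, -4]
R3 ← R3 + R2: [0, 0, 0, 0]
R4 ← R4 − R2: [0, 0, 0, 0]
R5 ← R5 − R2: [0, 0, 0, 0]
R6 ← R6 − (2)·R2: [0, 0, 0, 0]
2 nonzero rows, so rank(P) = 2.
P has 4 columns; by rank–nullity, nullity = 4 − 2 = 2.

2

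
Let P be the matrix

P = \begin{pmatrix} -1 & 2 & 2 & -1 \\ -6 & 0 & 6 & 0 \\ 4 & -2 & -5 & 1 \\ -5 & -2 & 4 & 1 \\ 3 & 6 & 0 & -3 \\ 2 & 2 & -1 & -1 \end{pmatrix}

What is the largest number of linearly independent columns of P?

Row reduce to echelon form.
R2 ← R2 − (6)·R1: [0, -12, -6, 6]
R3 ← R3 + (4)·R1: [0, 6, 3, -3]
R4 ← R4 − (5)·R1: [0, -12, -6, 6]
R5 ← R5 + (3)·R1: [0, 12, 6, -6]
R6 ← R6 + (2)·R1: [0, 6, 3, -3]
R3 ← R3 + (1/2)·R2: [0, 0, 0, 0]
R4 ← R4 − R2: [0, 0, 0, 0]
R5 ← R5 + R2: [0, 0, 0, 0]
R6 ← R6 + (1/2)·R2: [0, 0, 0, 0]
Echelon form has 2 nonzero rows, so rank(P) = 2.
The rank gives the maximum number of linearly independent columns: 2.

2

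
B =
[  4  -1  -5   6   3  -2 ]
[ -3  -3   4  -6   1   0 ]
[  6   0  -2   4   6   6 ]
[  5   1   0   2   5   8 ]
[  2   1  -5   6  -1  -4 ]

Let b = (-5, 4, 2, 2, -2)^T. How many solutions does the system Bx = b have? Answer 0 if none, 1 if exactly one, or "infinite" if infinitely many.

Row reduce the augmented matrix [B | b].
R2 ← R2 + (3/4)·R1: [0, -15/4, 1/4, -3/2, 13/4, -3/2, 1/4]
R3 ← R3 − (3/2)·R1: [0, 3/2, 11/2, -5, 3/2, 9, 19/2]
R4 ← R4 − (5/4)·R1: [0, 9/4, 25/4, -11/2, 5/4, 21/2, 33/4]
R5 ← R5 − (1/2)·R1: [0, 3/2, -5/2, 3, -5/2, -3, 1/2]
R3 ← R3 + (2/5)·R2: [0, 0, 28/5, -28/5, 14/5, 42/5, 48/5]
R4 ← R4 + (3/5)·R2: [0, 0, 32/5, -32/5, 16/5, 48/5, 42/5]
R5 ← R5 + (2/5)·R2: [0, 0, -12/5, 12/5, -6/5, -18/5, 3/5]
R4 ← R4 − (8/7)·R3: [0, 0, 0, 0, 0, 0, -18/7]
R5 ← R5 + (3/7)·R3: [0, 0, 0, 0, 0, 0, 33/7]
R5 ← R5 + (11/6)·R4: [0, 0, 0, 0, 0, 0, 0]
The echelon form has 4 nonzero rows; the last pivot sits in the augmented column, so rank(B) = 3 but rank([B|b]) = 4.
Since the ranks differ, the system is inconsistent.
It has no solutions.

0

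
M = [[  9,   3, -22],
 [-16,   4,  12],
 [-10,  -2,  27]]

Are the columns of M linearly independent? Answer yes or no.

Row reduce M to echelon form.
R2 ← R2 + (16/9)·R1: [0, 28/3, -244/9]
R3 ← R3 + (10/9)·R1: [0, 4/3, 23/9]
R3 ← R3 − (1/7)·R2: [0, 0, 45/7]
3 pivots among 3 columns.
Every column is a pivot column, so the columns are linearly independent.

yes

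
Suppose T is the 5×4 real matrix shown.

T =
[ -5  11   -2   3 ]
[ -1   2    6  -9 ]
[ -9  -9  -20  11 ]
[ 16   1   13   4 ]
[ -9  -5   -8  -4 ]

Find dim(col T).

Row reduce to echelon form.
R2 ← R2 − (1/5)·R1: [0, -1/5, 32/5, -48/5]
R3 ← R3 − (9/5)·R1: [0, -144/5, -82/5, 28/5]
R4 ← R4 + (16/5)·R1: [0, 181/5, 33/5, 68/5]
R5 ← R5 − (9/5)·R1: [0, -124/5, -22/5, -47/5]
R3 ← R3 − (144)·R2: [0, 0, -938, 1388]
R4 ← R4 + (181)·R2: [0, 0, 1165, -1724]
R5 ← R5 − (124)·R2: [0, 0, -798, 1181]
R4 ← R4 + (1165/938)·R3: [0, 0, 0, -46/469]
R5 ← R5 − (57/67)·R3: [0, 0, 0, 11/67]
R5 ← R5 + (77/46)·R4: [0, 0, 0, 0]
Echelon form has 4 nonzero rows, so rank(T) = 4.
The column space has dimension equal to the rank: 4.

4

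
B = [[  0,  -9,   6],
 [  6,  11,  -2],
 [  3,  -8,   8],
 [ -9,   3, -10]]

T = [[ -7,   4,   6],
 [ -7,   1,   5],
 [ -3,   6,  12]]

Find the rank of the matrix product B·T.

2

First compute BT:
[[ 45,  27,  27],
 [-113,  23,  67],
 [ 11,  52,  74],
 [ 72, -93, -159]]
Now row reduce the product.
R2 ← R2 + (113/45)·R1: [0, 454/5, 674/5]
R3 ← R3 − (11/45)·R1: [0, 227/5, 337/5]
R4 ← R4 − (8/5)·R1: [0, -681/5, -1011/5]
R3 ← R3 − (1/2)·R2: [0, 0, 0]
R4 ← R4 + (3/2)·R2: [0, 0, 0]
2 nonzero rows, so rank(BT) = 2.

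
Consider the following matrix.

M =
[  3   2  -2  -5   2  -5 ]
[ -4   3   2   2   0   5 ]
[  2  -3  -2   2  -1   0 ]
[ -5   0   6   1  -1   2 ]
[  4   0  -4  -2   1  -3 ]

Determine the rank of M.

3

Row reduce to echelon form.
R2 ← R2 + (4/3)·R1: [0, 17/3, -2/3, -14/3, 8/3, -5/3]
R3 ← R3 − (2/3)·R1: [0, -13/3, -2/3, 16/3, -7/3, 10/3]
R4 ← R4 + (5/3)·R1: [0, 10/3, 8/3, -22/3, 7/3, -19/3]
R5 ← R5 − (4/3)·R1: [0, -8/3, -4/3, 14/3, -5/3, 11/3]
R3 ← R3 + (13/17)·R2: [0, 0, -20/17, 30/17, -5/17, 35/17]
R4 ← R4 − (10/17)·R2: [0, 0, 52/17, -78/17, 13/17, -91/17]
R5 ← R5 + (8/17)·R2: [0, 0, -28/17, 42/17, -7/17, 49/17]
R4 ← R4 + (13/5)·R3: [0, 0, 0, 0, 0, 0]
R5 ← R5 − (7/5)·R3: [0, 0, 0, 0, 0, 0]
Echelon form has 3 nonzero rows, so rank(M) = 3.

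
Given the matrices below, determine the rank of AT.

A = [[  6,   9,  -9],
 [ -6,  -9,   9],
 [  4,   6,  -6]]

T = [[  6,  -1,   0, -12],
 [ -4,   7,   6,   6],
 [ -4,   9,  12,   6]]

First compute AT:
[[ 36, -24, -54, -72],
 [-36,  24,  54,  72],
 [ 24, -16, -36, -48]]
Now row reduce the product.
R2 ← R2 + R1: [0, 0, 0, 0]
R3 ← R3 − (2/3)·R1: [0, 0, 0, 0]
1 nonzero row, so rank(AT) = 1.

1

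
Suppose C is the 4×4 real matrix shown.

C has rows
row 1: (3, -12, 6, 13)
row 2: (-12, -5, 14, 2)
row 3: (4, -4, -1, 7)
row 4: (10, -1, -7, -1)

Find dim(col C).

3

Row reduce to echelon form.
R2 ← R2 + (4)·R1: [0, -53, 38, 54]
R3 ← R3 − (4/3)·R1: [0, 12, -9, -31/3]
R4 ← R4 − (10/3)·R1: [0, 39, -27, -133/3]
R3 ← R3 + (12/53)·R2: [0, 0, -21/53, 301/159]
R4 ← R4 + (39/53)·R2: [0, 0, 51/53, -731/159]
R4 ← R4 + (17/7)·R3: [0, 0, 0, 0]
Echelon form has 3 nonzero rows, so rank(C) = 3.
The column space has dimension equal to the rank: 3.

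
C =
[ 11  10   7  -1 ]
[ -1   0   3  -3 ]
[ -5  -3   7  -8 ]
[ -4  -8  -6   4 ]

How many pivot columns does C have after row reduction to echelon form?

3

Row reduce to echelon form.
R2 ← R2 + (1/11)·R1: [0, 10/11, 40/11, -34/11]
R3 ← R3 + (5/11)·R1: [0, 17/11, 112/11, -93/11]
R4 ← R4 + (4/11)·R1: [0, -48/11, -38/11, 40/11]
R3 ← R3 − (17/10)·R2: [0, 0, 4, -16/5]
R4 ← R4 + (24/5)·R2: [0, 0, 14, -56/5]
R4 ← R4 − (7/2)·R3: [0, 0, 0, 0]
Echelon form has 3 nonzero rows, so rank(C) = 3.
Each nonzero row contributes one pivot column: 3 pivot columns.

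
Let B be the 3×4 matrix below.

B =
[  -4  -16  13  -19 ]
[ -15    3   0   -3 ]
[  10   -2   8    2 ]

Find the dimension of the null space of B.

1

Row reduce to echelon form.
R2 ← R2 − (15/4)·R1: [0, 63, -195/4, 273/4]
R3 ← R3 + (5/2)·R1: [0, -42, 81/2, -91/2]
R3 ← R3 + (2/3)·R2: [0, 0, 8, 0]
3 nonzero rows, so rank(B) = 3.
B has 4 columns; by rank–nullity, nullity = 4 − 3 = 1.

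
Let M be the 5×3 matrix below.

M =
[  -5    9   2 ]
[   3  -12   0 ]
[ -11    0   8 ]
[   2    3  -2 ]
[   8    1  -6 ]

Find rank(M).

2

Row reduce to echelon form.
R2 ← R2 + (3/5)·R1: [0, -33/5, 6/5]
R3 ← R3 − (11/5)·R1: [0, -99/5, 18/5]
R4 ← R4 + (2/5)·R1: [0, 33/5, -6/5]
R5 ← R5 + (8/5)·R1: [0, 77/5, -14/5]
R3 ← R3 − (3)·R2: [0, 0, 0]
R4 ← R4 + R2: [0, 0, 0]
R5 ← R5 + (7/3)·R2: [0, 0, 0]
Echelon form has 2 nonzero rows, so rank(M) = 2.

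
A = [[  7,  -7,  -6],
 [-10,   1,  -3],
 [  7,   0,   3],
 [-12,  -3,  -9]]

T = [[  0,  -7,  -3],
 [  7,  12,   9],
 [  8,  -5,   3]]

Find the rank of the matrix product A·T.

First compute AT:
[[-97, -103, -102],
 [-17,  97,  30],
 [ 24, -64, -12],
 [-93,  93, -18]]
Now row reduce the product.
R2 ← R2 − (17/97)·R1: [0, 11160/97, 4644/97]
R3 ← R3 + (24/97)·R1: [0, -8680/97, -3612/97]
R4 ← R4 − (93/97)·R1: [0, 18600/97, 7740/97]
R3 ← R3 + (7/9)·R2: [0, 0, 0]
R4 ← R4 − (5/3)·R2: [0, 0, 0]
2 nonzero rows, so rank(AT) = 2.

2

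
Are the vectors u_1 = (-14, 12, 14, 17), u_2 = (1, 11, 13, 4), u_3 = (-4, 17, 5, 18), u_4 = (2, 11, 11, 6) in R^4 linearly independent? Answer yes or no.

Form the matrix with these vectors as rows and row reduce.
R2 ← R2 + (1/14)·R1: [0, 83/7, 14, 73/14]
R3 ← R3 − (2/7)·R1: [0, 95/7, 1, 92/7]
R4 ← R4 + (1/7)·R1: [0, 89/7, 13, 59/7]
R3 ← R3 − (95/83)·R2: [0, 0, -1247/83, 1191/166]
R4 ← R4 − (89/83)·R2: [0, 0, -167/83, 471/166]
R4 ← R4 − (167/1247)·R3: [0, 0, 0, 2340/1247]
4 nonzero rows, so the 4 vectors span a space of dimension 4.
Since 4 = 4, the vectors are linearly independent.

yes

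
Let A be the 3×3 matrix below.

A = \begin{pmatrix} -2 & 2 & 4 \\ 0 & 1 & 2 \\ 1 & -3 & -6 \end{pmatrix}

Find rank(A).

2

Row reduce to echelon form.
R3 ← R3 + (1/2)·R1: [0, -2, -4]
R3 ← R3 + (2)·R2: [0, 0, 0]
Echelon form has 2 nonzero rows, so rank(A) = 2.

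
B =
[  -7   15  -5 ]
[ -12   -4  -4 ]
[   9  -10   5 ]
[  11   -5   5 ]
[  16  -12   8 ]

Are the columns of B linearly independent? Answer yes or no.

Row reduce B to echelon form.
R2 ← R2 − (12/7)·R1: [0, -208/7, 32/7]
R3 ← R3 + (9/7)·R1: [0, 65/7, -10/7]
R4 ← R4 + (11/7)·R1: [0, 130/7, -20/7]
R5 ← R5 + (16/7)·R1: [0, 156/7, -24/7]
R3 ← R3 + (5/16)·R2: [0, 0, 0]
R4 ← R4 + (5/8)·R2: [0, 0, 0]
R5 ← R5 + (3/4)·R2: [0, 0, 0]
2 pivots among 3 columns.
Only 2 < 3 pivot columns, so the columns are linearly dependent.

no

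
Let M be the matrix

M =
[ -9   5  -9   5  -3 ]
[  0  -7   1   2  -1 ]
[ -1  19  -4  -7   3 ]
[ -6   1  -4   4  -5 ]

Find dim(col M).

4

Row reduce to echelon form.
R3 ← R3 − (1/9)·R1: [0, 166/9, -3, -68/9, 10/3]
R4 ← R4 − (2/3)·R1: [0, -7/3, 2, 2/3, -3]
R3 ← R3 + (166/63)·R2: [0, 0, -23/63, -16/7, 44/63]
R4 ← R4 − (1/3)·R2: [0, 0, 5/3, 0, -8/3]
R4 ← R4 + (105/23)·R3: [0, 0, 0, -240/23, 12/23]
Echelon form has 4 nonzero rows, so rank(M) = 4.
The column space has dimension equal to the rank: 4.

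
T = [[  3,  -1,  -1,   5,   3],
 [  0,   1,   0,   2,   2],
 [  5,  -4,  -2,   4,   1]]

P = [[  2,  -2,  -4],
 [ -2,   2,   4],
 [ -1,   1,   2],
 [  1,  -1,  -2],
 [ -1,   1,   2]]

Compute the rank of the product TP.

1

First compute TP:
[[ 11, -11, -22],
 [ -2,   2,   4],
 [ 23, -23, -46]]
Now row reduce the product.
R2 ← R2 + (2/11)·R1: [0, 0, 0]
R3 ← R3 − (23/11)·R1: [0, 0, 0]
1 nonzero row, so rank(TP) = 1.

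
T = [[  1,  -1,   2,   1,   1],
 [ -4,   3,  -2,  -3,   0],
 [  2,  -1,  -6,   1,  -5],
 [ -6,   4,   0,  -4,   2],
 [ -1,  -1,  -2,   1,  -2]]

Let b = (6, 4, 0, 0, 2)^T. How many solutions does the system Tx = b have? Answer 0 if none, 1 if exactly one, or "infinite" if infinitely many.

Row reduce the augmented matrix [T | b].
R2 ← R2 + (4)·R1: [0, -1, 6, 1, 4, 28]
R3 ← R3 − (2)·R1: [0, 1, -10, -1, -7, -12]
R4 ← R4 + (6)·R1: [0, -2, 12, 2, 8, 36]
R5 ← R5 + R1: [0, -2, 0, 2, -1, 8]
R3 ← R3 + R2: [0, 0, -4, 0, -3, 16]
R4 ← R4 − (2)·R2: [0, 0, 0, 0, 0, -20]
R5 ← R5 − (2)·R2: [0, 0, -12, 0, -9, -48]
R5 ← R5 − (3)·R3: [0, 0, 0, 0, 0, -96]
R5 ← R5 − (24/5)·R4: [0, 0, 0, 0, 0, 0]
The echelon form has 4 nonzero rows; the last pivot sits in the augmented column, so rank(T) = 3 but rank([T|b]) = 4.
Since the ranks differ, the system is inconsistent.
It has no solutions.

0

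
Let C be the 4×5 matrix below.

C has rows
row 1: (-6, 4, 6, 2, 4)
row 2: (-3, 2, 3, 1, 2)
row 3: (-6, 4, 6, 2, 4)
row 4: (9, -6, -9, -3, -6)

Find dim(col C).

1

Row reduce to echelon form.
R2 ← R2 − (1/2)·R1: [0, 0, 0, 0, 0]
R3 ← R3 − R1: [0, 0, 0, 0, 0]
R4 ← R4 + (3/2)·R1: [0, 0, 0, 0, 0]
Echelon form has 1 nonzero row, so rank(C) = 1.
The column space has dimension equal to the rank: 1.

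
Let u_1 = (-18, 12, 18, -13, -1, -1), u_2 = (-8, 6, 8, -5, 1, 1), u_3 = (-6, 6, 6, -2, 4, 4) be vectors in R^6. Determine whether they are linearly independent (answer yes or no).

Form the matrix with these vectors as rows and row reduce.
R2 ← R2 − (4/9)·R1: [0, 2/3, 0, 7/9, 13/9, 13/9]
R3 ← R3 − (1/3)·R1: [0, 2, 0, 7/3, 13/3, 13/3]
R3 ← R3 − (3)·R2: [0, 0, 0, 0, 0, 0]
2 nonzero rows, so the 3 vectors span a space of dimension 2.
Since 2 < 3, the vectors are linearly dependent.

no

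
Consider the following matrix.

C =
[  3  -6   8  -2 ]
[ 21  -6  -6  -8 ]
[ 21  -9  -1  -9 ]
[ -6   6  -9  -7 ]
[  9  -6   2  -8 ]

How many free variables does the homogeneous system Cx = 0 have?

Row reduce to echelon form.
R2 ← R2 − (7)·R1: [0, 36, -62, 6]
R3 ← R3 − (7)·R1: [0, 33, -57, 5]
R4 ← R4 + (2)·R1: [0, -6, 7, -11]
R5 ← R5 − (3)·R1: [0, 12, -22, -2]
R3 ← R3 − (11/12)·R2: [0, 0, -1/6, -1/2]
R4 ← R4 + (1/6)·R2: [0, 0, -10/3, -10]
R5 ← R5 − (1/3)·R2: [0, 0, -4/3, -4]
R4 ← R4 − (20)·R3: [0, 0, 0, 0]
R5 ← R5 − (8)·R3: [0, 0, 0, 0]
3 nonzero rows, so rank(C) = 3.
C has 4 columns; by rank–nullity, nullity = 4 − 3 = 1.

1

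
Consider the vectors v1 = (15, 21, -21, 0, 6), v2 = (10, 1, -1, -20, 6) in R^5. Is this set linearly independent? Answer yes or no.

yes

Form the matrix with these vectors as rows and row reduce.
R2 ← R2 − (2/3)·R1: [0, -13, 13, -20, 2]
2 nonzero rows, so the 2 vectors span a space of dimension 2.
Since 2 = 2, the vectors are linearly independent.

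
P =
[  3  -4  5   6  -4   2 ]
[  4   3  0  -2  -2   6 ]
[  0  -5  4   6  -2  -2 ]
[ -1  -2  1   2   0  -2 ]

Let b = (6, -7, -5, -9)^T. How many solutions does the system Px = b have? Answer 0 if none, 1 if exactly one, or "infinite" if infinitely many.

Row reduce the augmented matrix [P | b].
R2 ← R2 − (4/3)·R1: [0, 25/3, -20/3, -10, 10/3, 10/3, -15]
R4 ← R4 + (1/3)·R1: [0, -10/3, 8/3, 4, -4/3, -4/3, -7]
R3 ← R3 + (3/5)·R2: [0, 0, 0, 0, 0, 0, -14]
R4 ← R4 + (2/5)·R2: [0, 0, 0, 0, 0, 0, -13]
R4 ← R4 − (13/14)·R3: [0, 0, 0, 0, 0, 0, 0]
The echelon form has 3 nonzero rows; the last pivot sits in the augmented column, so rank(P) = 2 but rank([P|b]) = 3.
Since the ranks differ, the system is inconsistent.
It has no solutions.

0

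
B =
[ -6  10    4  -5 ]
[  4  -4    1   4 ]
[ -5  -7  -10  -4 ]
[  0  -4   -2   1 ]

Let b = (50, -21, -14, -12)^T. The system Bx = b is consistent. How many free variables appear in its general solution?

0

Row reduce the augmented matrix [B | b].
R2 ← R2 + (2/3)·R1: [0, 8/3, 11/3, 2/3, 37/3]
R3 ← R3 − (5/6)·R1: [0, -46/3, -40/3, 1/6, -167/3]
R3 ← R3 + (23/4)·R2: [0, 0, 31/4, 4, 61/4]
R4 ← R4 + (3/2)·R2: [0, 0, 7/2, 2, 13/2]
R4 ← R4 − (14/31)·R3: [0, 0, 0, 6/31, -12/31]
The echelon form has 4 nonzero rows, and every pivot lies in the first 4 columns, so rank(B) = rank([B|b]) = 4.
The system is consistent.
Free variables = (unknowns) − (rank) = 4 − 4 = 0.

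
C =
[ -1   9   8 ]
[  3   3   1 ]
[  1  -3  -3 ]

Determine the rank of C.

2

Row reduce to echelon form.
R2 ← R2 + (3)·R1: [0, 30, 25]
R3 ← R3 + R1: [0, 6, 5]
R3 ← R3 − (1/5)·R2: [0, 0, 0]
Echelon form has 2 nonzero rows, so rank(C) = 2.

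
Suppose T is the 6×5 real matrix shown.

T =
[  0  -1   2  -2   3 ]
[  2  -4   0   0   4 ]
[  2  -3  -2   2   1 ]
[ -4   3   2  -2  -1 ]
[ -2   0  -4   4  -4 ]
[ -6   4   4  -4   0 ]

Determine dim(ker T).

2

Row reduce to echelon form.
Swap R1 ↔ R2
R3 ← R3 − R1: [0, 1, -2, 2, -3]
R4 ← R4 + (2)·R1: [0, -5, 2, -2, 7]
R5 ← R5 + R1: [0, -4, -4, 4, 0]
R6 ← R6 + (3)·R1: [0, -8, 4, -4, 12]
R3 ← R3 + R2: [0, 0, 0, 0, 0]
R4 ← R4 − (5)·R2: [0, 0, -8, 8, -8]
R5 ← R5 − (4)·R2: [0, 0, -12, 12, -12]
R6 ← R6 − (8)·R2: [0, 0, -12, 12, -12]
Swap R3 ↔ R4
R5 ← R5 − (3/2)·R3: [0, 0, 0, 0, 0]
R6 ← R6 − (3/2)·R3: [0, 0, 0, 0, 0]
3 nonzero rows, so rank(T) = 3.
T has 5 columns; by rank–nullity, nullity = 5 − 3 = 2.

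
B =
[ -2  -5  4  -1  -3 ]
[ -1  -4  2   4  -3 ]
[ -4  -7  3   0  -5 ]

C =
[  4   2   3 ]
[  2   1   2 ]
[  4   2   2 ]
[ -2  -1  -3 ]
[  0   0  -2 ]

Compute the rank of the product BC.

2

First compute BC:
[[  0,   0,   1],
 [-12,  -6, -13],
 [-18,  -9, -10]]
Now row reduce the product.
Swap R1 ↔ R2
R3 ← R3 − (3/2)·R1: [0, 0, 19/2]
R3 ← R3 − (19/2)·R2: [0, 0, 0]
2 nonzero rows, so rank(BC) = 2.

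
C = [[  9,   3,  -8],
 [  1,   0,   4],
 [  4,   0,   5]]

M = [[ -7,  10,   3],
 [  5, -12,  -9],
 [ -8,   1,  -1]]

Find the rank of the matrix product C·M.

3

First compute CM:
[[ 16,  46,   8],
 [-39,  14,  -1],
 [-68,  45,   7]]
Now row reduce the product.
R2 ← R2 + (39/16)·R1: [0, 1009/8, 37/2]
R3 ← R3 + (17/4)·R1: [0, 481/2, 41]
R3 ← R3 − (1924/1009)·R2: [0, 0, 5775/1009]
3 nonzero rows, so rank(CM) = 3.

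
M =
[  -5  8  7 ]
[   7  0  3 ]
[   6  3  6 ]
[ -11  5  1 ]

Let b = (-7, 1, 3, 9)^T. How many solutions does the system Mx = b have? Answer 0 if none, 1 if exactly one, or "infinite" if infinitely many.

Row reduce the augmented matrix [M | b].
R2 ← R2 + (7/5)·R1: [0, 56/5, 64/5, -44/5]
R3 ← R3 + (6/5)·R1: [0, 63/5, 72/5, -27/5]
R4 ← R4 − (11/5)·R1: [0, -63/5, -72/5, 122/5]
R3 ← R3 − (9/8)·R2: [0, 0, 0, 9/2]
R4 ← R4 + (9/8)·R2: [0, 0, 0, 29/2]
R4 ← R4 − (29/9)·R3: [0, 0, 0, 0]
The echelon form has 3 nonzero rows; the last pivot sits in the augmented column, so rank(M) = 2 but rank([M|b]) = 3.
Since the ranks differ, the system is inconsistent.
It has no solutions.

0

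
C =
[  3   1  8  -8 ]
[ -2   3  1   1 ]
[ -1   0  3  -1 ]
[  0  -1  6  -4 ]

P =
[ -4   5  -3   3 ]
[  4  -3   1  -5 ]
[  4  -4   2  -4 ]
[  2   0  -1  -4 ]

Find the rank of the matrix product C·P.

2

First compute CP:
[[  8, -20,  16,   4],
 [ 26, -23,  10, -29],
 [ 14, -17,  10, -11],
 [ 12, -21,  15,  -3]]
Now row reduce the product.
R2 ← R2 − (13/4)·R1: [0, 42, -42, -42]
R3 ← R3 − (7/4)·R1: [0, 18, -18, -18]
R4 ← R4 − (3/2)·R1: [0, 9, -9, -9]
R3 ← R3 − (3/7)·R2: [0, 0, 0, 0]
R4 ← R4 − (3/14)·R2: [0, 0, 0, 0]
2 nonzero rows, so rank(CP) = 2.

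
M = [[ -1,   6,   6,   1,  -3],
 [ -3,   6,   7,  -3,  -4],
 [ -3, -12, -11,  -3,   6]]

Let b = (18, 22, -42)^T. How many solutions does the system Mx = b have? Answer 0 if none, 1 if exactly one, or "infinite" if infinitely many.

Row reduce the augmented matrix [M | b].
R2 ← R2 − (3)·R1: [0, -12, -11, -6, 5, -32]
R3 ← R3 − (3)·R1: [0, -30, -29, -6, 15, -96]
R3 ← R3 − (5/2)·R2: [0, 0, -3/2, 9, 5/2, -16]
The echelon form has 3 nonzero rows, and every pivot lies in the first 5 columns, so rank(M) = rank([M|b]) = 3.
The system is consistent.
rank = 3 < 5 unknowns, so there are infinitely many solutions.

infinite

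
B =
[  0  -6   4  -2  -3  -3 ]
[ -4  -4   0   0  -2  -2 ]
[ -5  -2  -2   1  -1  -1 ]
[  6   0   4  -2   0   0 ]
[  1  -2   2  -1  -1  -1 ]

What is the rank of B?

Row reduce to echelon form.
Swap R1 ↔ R2
R3 ← R3 − (5/4)·R1: [0, 3, -2, 1, 3/2, 3/2]
R4 ← R4 + (3/2)·R1: [0, -6, 4, -2, -3, -3]
R5 ← R5 + (1/4)·R1: [0, -3, 2, -1, -3/2, -3/2]
R3 ← R3 + (1/2)·R2: [0, 0, 0, 0, 0, 0]
R4 ← R4 − R2: [0, 0, 0, 0, 0, 0]
R5 ← R5 − (1/2)·R2: [0, 0, 0, 0, 0, 0]
Echelon form has 2 nonzero rows, so rank(B) = 2.

2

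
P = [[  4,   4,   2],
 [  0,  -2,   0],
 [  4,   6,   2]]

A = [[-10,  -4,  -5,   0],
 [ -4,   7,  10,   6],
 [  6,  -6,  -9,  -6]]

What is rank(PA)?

First compute PA:
[[-44,   0,   2,  12],
 [  8, -14, -20, -12],
 [-52,  14,  22,  24]]
Now row reduce the product.
R2 ← R2 + (2/11)·R1: [0, -14, -216/11, -108/11]
R3 ← R3 − (13/11)·R1: [0, 14, 216/11, 108/11]
R3 ← R3 + R2: [0, 0, 0, 0]
2 nonzero rows, so rank(PA) = 2.

2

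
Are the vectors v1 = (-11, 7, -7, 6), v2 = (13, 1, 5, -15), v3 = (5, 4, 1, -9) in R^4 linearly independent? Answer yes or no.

yes

Form the matrix with these vectors as rows and row reduce.
R2 ← R2 + (13/11)·R1: [0, 102/11, -36/11, -87/11]
R3 ← R3 + (5/11)·R1: [0, 79/11, -24/11, -69/11]
R3 ← R3 − (79/102)·R2: [0, 0, 6/17, -5/34]
3 nonzero rows, so the 3 vectors span a space of dimension 3.
Since 3 = 3, the vectors are linearly independent.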